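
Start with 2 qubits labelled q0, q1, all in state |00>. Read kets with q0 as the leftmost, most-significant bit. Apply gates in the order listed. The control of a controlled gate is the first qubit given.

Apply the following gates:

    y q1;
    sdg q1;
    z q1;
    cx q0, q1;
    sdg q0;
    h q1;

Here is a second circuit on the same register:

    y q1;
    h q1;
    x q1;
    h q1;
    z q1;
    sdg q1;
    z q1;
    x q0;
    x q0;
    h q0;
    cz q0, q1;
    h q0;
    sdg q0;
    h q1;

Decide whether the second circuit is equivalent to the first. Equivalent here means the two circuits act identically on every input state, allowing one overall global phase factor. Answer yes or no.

No, they are not equivalent — no single phase factor reconciles the two unitaries.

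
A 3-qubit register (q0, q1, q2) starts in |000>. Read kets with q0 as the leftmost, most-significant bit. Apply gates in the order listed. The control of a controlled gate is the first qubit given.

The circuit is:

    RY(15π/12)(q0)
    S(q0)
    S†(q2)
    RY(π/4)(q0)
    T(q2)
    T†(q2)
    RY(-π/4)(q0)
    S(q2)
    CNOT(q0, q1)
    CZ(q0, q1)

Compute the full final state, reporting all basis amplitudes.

After the circuit, the state carries amplitude -sqrt(2 - sqrt(2))/2 on |000>, -I*sqrt(sqrt(2) + 2)/2 on |110>, and 0 on every other basis state. Key observation: gates 3-8 undo each other exactly, leaving only the rest of the circuit to track.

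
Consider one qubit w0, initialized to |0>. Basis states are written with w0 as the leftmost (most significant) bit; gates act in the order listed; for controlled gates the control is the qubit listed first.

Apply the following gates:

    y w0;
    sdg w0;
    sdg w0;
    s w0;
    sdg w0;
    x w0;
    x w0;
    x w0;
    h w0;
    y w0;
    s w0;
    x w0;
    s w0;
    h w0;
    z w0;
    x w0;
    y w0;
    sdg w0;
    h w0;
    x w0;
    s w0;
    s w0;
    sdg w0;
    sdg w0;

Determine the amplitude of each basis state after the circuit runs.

After the circuit, the state carries amplitude sqrt(2)*I/2 on |0>, -sqrt(2)*I/2 on |1>.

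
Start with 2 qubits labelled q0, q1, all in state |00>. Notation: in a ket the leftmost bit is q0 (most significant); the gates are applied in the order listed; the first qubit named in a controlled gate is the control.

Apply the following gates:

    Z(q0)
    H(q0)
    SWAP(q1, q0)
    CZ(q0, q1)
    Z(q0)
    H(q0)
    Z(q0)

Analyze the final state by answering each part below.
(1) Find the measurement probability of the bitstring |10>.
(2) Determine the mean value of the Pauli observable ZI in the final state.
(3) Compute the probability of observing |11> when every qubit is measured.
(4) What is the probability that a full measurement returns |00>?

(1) Outcome |10> occurs with probability 1/4.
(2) The expectation value of ZI is 0.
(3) Outcome |11> occurs with probability 1/4.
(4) A full measurement returns |00> with probability 1/4.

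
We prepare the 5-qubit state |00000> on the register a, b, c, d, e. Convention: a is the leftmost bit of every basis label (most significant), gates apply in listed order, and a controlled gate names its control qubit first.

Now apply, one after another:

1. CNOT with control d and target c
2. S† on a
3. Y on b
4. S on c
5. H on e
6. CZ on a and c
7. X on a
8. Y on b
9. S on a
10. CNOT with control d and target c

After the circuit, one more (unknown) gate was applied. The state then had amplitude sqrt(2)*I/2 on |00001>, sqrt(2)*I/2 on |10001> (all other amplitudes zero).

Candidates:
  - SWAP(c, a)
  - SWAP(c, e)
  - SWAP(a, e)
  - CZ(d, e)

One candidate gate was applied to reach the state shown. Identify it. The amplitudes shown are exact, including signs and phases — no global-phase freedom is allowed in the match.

The unique candidate consistent with the amplitudes is SWAP(a, e).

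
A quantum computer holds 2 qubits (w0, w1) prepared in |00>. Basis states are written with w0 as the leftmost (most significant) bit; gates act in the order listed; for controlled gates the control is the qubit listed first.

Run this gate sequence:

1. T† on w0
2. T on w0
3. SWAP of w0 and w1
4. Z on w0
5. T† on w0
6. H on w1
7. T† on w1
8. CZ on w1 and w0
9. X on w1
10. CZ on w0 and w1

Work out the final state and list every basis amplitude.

The resulting statevector has amplitude -sqrt(2)*exp(3*I*pi/4)/2 on |00>, sqrt(2)/2 on |01>, 0 on |10>, 0 on |11>.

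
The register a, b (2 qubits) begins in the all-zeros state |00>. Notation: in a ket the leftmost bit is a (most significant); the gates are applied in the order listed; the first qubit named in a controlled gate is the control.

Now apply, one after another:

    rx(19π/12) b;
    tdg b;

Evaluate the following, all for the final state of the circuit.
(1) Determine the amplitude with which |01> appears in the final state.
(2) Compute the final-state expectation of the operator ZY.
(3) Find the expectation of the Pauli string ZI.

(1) The final state's coefficient on |01> equals (-sqrt(3*sqrt(2) + 6)/4 + sqrt(2 - sqrt(2))/4)*exp(I*pi/4).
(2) The expectation value of ZY is 1/4 + sqrt(3)/4.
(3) In the final state, ZI has expectation 1.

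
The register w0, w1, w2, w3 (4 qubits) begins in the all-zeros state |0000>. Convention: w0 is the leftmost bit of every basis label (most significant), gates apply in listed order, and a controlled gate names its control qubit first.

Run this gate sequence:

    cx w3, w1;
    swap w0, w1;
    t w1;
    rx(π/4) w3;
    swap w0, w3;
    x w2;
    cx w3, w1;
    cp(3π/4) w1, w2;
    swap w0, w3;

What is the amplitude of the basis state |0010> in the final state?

|0010> carries amplitude sqrt(sqrt(2) + 2)/2 in the final state.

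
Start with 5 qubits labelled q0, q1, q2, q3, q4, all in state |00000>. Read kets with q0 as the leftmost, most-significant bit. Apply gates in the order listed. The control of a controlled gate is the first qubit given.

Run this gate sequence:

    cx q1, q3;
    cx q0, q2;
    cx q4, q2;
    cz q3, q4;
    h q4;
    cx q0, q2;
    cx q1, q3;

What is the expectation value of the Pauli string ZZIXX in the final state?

The observable ZZIXX averages to 0.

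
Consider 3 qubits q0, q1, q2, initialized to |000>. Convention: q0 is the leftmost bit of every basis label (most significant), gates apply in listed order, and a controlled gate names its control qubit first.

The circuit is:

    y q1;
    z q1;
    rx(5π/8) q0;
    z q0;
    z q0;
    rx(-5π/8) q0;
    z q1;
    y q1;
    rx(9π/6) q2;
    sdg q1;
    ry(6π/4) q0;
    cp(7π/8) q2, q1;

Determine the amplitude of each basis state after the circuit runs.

The resulting statevector has amplitude 1/2 on |000>, I/2 on |001>, 0 on |010>, 0 on |011>, -1/2 on |100>, -I/2 on |101>, 0 on |110>, 0 on |111>.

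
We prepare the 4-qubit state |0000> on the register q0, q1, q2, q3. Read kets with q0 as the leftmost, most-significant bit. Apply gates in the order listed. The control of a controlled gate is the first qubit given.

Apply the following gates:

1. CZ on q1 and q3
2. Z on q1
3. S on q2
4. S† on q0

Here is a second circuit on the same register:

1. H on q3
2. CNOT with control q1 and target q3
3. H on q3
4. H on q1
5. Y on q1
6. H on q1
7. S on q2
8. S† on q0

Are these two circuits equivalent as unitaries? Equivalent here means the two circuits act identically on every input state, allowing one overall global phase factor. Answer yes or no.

No: there is an input state on which the two circuits produce genuinely different outputs (not merely differing by a phase).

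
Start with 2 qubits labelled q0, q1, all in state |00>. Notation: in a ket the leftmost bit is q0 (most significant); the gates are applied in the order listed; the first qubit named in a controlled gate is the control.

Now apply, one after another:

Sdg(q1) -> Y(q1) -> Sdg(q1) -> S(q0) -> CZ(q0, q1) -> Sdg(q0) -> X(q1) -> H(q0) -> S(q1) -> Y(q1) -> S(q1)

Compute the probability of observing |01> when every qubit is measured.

A full measurement returns |01> with probability 1/2.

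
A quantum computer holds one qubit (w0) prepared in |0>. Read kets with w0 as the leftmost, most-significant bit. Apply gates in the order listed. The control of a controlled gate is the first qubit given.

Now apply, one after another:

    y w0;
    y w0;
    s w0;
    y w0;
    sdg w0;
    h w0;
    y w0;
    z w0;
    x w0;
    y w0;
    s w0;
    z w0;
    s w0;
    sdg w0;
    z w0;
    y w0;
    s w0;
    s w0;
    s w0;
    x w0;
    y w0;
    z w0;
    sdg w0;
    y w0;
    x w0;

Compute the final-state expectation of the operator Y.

The expectation value of Y is 1.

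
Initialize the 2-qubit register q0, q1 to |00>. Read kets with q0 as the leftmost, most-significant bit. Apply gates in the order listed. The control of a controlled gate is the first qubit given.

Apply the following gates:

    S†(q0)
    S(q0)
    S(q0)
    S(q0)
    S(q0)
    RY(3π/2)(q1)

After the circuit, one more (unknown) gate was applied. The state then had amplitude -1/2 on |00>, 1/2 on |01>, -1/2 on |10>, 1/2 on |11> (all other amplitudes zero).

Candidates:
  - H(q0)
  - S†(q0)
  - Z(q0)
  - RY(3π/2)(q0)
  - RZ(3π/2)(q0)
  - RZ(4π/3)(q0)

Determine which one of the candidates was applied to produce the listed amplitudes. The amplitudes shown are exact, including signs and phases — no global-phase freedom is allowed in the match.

The applied gate was H(q0).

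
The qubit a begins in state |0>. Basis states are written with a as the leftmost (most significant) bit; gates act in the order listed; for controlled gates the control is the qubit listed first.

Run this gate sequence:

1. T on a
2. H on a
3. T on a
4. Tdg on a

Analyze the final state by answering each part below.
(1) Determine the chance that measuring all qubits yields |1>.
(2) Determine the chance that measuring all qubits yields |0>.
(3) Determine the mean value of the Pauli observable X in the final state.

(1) Outcome |1> occurs with probability 1/2.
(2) Outcome |0> occurs with probability 1/2.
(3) The expectation value of X is 1.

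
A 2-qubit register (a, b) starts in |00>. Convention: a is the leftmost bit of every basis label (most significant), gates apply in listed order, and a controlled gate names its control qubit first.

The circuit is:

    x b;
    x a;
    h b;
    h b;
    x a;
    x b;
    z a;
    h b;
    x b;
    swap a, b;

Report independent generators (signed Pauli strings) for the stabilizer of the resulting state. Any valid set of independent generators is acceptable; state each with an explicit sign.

One valid set of independent stabilizer generators is +XI, +IZ (any independent generating set of the same group is equally correct). Key observation: the block from step 1 through step 6 cancels to the identity and can be dropped.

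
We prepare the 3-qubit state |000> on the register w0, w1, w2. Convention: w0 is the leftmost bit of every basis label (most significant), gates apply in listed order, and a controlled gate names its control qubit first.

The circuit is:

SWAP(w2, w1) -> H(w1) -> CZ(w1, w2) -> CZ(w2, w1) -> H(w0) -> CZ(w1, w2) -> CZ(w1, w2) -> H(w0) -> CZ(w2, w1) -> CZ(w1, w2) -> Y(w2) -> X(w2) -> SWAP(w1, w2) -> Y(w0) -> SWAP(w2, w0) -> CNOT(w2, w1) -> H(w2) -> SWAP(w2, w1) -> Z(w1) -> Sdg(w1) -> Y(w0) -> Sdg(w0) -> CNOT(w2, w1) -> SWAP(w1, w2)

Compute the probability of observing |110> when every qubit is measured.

The probability of measuring |110> is 1/4. Key observation: gates 3-10 undo each other exactly, leaving only the rest of the circuit to track.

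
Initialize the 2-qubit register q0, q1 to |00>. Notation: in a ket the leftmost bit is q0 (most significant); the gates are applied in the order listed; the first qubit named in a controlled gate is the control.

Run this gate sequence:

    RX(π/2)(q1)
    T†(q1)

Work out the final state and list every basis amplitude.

The resulting statevector has amplitude sqrt(2)/2 on |00>, -sqrt(2)*exp(I*pi/4)/2 on |01>, 0 on |10>, 0 on |11>.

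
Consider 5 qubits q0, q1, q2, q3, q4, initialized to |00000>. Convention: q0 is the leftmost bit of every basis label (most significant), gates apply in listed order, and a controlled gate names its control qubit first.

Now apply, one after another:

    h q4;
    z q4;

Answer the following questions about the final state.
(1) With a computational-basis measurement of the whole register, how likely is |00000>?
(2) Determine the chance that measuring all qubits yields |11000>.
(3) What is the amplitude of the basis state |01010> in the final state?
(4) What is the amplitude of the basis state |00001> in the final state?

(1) A full measurement returns |00000> with probability 1/2.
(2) A full measurement returns |11000> with probability 0.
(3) The final state's coefficient on |01010> equals 0.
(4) The final state's coefficient on |00001> equals -sqrt(2)/2.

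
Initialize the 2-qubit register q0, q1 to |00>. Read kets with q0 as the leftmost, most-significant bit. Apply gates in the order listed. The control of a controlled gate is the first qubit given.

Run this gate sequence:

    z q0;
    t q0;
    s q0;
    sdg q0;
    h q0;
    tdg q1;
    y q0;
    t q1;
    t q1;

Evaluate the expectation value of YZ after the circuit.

The expectation value of YZ is 0. Key observation: steps 3-4 multiply out to the identity, so the circuit reduces to the remaining gates.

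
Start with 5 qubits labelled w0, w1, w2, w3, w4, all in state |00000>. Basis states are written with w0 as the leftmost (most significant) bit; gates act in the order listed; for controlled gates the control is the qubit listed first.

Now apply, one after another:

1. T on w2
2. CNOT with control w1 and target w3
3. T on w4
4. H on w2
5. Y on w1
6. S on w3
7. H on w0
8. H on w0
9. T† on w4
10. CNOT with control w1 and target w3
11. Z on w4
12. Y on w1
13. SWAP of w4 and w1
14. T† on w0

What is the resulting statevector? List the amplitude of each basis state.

The resulting statevector has amplitude sqrt(2)/2 on |00010>, sqrt(2)/2 on |00110>, and 0 on every other basis state.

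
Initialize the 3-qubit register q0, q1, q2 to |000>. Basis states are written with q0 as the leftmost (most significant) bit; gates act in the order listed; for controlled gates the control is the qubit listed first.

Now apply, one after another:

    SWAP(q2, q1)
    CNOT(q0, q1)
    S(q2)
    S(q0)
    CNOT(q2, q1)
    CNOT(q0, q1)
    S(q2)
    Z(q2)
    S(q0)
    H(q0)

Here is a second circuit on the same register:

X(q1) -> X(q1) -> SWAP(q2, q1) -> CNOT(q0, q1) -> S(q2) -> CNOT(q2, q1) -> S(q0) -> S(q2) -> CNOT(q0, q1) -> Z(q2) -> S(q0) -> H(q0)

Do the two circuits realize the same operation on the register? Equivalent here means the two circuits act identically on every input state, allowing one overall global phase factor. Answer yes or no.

Yes, they are equivalent — the unitaries differ by at most a global phase.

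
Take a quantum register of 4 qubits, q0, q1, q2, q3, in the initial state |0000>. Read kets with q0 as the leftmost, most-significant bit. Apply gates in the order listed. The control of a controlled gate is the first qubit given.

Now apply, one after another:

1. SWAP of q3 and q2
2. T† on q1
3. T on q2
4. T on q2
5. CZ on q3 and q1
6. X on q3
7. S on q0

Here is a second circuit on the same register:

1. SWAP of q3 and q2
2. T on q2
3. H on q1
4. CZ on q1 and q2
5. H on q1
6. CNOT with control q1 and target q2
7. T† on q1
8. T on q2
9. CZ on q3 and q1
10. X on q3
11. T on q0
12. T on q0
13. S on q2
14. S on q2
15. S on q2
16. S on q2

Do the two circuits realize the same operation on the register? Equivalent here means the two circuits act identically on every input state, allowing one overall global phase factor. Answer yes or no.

No, they are not equivalent — no single phase factor reconciles the two unitaries.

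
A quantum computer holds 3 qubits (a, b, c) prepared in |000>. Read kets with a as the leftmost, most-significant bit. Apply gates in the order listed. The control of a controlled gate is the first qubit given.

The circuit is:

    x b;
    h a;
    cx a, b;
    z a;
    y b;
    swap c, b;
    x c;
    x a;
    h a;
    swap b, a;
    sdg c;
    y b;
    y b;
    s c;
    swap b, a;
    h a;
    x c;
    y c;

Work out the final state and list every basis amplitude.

After the circuit, the state carries amplitude -sqrt(2)/2 on |000>, sqrt(2)/2 on |101>, and 0 on every other basis state.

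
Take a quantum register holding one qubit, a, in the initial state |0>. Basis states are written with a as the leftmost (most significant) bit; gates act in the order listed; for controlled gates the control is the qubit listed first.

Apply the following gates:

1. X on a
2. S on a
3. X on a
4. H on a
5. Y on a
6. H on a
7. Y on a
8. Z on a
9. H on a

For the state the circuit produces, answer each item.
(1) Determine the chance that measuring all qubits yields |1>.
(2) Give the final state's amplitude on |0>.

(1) The probability of measuring |1> is 1/2.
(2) The amplitude on |0> is -sqrt(2)*I/2.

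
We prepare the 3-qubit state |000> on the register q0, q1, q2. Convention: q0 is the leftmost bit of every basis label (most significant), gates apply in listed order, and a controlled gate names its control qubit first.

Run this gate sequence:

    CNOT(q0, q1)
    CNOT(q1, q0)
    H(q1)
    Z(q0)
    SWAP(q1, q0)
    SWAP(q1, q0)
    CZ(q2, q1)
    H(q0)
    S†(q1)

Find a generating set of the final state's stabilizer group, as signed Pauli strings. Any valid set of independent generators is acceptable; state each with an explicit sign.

The final state is stabilized by the group generated by +XII, -IYI, +IIZ; other independent generating sets are equally valid. Key observation: gates 5-6 undo each other exactly, leaving only the rest of the circuit to track.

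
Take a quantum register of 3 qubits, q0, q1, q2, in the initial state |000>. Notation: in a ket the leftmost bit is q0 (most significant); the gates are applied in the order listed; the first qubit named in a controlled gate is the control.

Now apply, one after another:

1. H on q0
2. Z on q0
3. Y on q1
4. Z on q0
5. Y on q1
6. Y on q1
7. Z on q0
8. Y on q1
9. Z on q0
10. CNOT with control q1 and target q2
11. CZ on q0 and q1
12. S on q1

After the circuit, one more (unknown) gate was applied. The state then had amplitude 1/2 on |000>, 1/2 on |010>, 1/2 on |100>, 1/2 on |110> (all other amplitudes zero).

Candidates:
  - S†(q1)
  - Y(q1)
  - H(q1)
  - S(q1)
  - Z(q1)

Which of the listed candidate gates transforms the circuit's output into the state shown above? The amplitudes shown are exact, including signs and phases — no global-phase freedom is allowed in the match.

It was H(q1) that produced the state shown. Key observation: the block from step 2 through step 9 cancels to the identity and can be dropped.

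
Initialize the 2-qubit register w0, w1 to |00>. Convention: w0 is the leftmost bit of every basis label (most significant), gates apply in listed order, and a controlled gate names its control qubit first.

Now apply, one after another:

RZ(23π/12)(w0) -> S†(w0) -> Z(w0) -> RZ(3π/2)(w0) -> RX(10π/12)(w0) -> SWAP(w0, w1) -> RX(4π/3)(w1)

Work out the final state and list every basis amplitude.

The resulting statevector has amplitude (-sqrt(6) - sqrt(2))*exp(7*I*pi/24)/4 on |00>, (-sqrt(2) + sqrt(6))*exp(19*I*pi/24)/4 on |01>, 0 on |10>, 0 on |11>.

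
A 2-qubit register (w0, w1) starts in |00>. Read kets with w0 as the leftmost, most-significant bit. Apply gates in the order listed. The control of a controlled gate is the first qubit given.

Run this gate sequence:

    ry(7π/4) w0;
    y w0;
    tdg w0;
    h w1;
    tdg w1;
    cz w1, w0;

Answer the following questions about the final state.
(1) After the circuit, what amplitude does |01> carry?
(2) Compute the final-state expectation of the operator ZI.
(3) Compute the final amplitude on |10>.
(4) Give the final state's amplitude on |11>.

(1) The amplitude on |01> is -sqrt(4 - 2*sqrt(2))*exp(I*pi/4)/4.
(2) The expectation value of ZI is -sqrt(2)/2.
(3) The final state's coefficient on |10> equals -sqrt(2*sqrt(2) + 4)*exp(I*pi/4)/4.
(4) |11> carries amplitude sqrt(2*sqrt(2) + 4)/4 in the final state.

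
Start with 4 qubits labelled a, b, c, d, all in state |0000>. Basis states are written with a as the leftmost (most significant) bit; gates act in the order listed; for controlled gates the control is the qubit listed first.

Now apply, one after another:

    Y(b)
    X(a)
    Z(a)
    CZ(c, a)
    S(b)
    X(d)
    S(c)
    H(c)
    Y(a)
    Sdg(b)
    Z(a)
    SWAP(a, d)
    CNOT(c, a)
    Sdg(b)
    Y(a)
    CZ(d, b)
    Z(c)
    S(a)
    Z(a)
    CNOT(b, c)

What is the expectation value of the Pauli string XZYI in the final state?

In the final state, XZYI has expectation -1.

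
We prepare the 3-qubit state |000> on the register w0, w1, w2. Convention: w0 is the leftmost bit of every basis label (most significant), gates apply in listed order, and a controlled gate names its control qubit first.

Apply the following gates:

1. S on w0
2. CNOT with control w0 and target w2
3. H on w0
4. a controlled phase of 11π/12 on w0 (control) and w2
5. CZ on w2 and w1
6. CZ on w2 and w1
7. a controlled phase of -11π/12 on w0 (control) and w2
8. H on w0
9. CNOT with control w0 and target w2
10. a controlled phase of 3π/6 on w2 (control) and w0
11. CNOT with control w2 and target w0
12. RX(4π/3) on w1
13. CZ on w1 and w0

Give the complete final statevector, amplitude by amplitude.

The final amplitudes are -1/2 on |000>, -sqrt(3)*I/2 on |010>, and 0 on every other basis state. Key observation: the block from step 2 through step 9 cancels to the identity and can be dropped.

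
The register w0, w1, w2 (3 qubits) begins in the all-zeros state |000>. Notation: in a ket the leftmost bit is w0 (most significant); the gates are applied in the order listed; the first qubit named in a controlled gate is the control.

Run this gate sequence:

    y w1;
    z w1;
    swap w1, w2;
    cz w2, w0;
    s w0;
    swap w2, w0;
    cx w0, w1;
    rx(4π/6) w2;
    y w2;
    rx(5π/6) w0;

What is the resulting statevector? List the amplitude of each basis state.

The final amplitudes are 0 on |000>, 0 on |001>, sqrt(6)/8 + 3*sqrt(2)/8 on |010>, I*(-sqrt(6) - sqrt(2))/8 on |011>, 0 on |100>, 0 on |101>, I*(-sqrt(6) + 3*sqrt(2))/8 on |110>, -sqrt(2)/8 + sqrt(6)/8 on |111>.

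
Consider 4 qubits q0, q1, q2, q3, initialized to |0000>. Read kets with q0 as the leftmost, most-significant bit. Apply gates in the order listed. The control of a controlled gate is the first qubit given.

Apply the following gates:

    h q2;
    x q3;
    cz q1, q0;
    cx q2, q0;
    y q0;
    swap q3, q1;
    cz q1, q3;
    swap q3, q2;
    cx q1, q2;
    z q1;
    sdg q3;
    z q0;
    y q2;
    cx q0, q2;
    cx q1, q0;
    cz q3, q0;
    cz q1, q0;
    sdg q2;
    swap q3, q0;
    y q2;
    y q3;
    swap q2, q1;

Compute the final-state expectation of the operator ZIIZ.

The expectation value of ZIIZ is -1.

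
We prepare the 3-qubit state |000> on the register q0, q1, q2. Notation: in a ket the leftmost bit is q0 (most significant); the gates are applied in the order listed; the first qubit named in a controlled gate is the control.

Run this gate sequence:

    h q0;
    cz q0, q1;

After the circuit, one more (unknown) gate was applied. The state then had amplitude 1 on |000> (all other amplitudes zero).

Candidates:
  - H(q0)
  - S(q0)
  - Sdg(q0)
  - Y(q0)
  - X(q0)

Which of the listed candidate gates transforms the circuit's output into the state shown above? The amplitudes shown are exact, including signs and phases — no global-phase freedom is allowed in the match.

It was H(q0) that produced the state shown.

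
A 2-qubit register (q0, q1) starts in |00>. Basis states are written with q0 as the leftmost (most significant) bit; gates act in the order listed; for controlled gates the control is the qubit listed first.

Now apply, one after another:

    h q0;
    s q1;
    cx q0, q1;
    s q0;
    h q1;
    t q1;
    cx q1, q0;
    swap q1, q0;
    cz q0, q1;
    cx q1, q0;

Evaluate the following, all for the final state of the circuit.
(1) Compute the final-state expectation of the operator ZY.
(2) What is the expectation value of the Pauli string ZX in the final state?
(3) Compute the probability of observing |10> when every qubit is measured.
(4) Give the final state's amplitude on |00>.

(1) The expectation value of ZY is -sqrt(2)/2.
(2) In the final state, ZX has expectation 0.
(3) The probability of measuring |10> is 1/4.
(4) |00> carries amplitude 1/2 in the final state.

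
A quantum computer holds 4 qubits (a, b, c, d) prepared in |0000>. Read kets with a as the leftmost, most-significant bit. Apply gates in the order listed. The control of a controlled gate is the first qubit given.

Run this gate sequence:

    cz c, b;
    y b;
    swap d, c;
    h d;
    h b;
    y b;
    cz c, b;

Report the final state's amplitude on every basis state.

The resulting statevector has amplitude -1/2 on |0000>, -1/2 on |0001>, -1/2 on |0100>, -1/2 on |0101>, and 0 on every other basis state.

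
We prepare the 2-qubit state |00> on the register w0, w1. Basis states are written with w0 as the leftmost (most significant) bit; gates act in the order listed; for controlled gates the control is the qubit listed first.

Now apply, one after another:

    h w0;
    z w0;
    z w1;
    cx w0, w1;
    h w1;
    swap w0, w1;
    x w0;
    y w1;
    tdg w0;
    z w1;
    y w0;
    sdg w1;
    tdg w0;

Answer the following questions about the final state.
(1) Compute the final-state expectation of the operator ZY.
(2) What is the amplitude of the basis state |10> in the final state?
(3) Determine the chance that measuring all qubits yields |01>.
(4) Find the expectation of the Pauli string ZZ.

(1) The expectation value of ZY is 1.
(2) The amplitude on |10> is -exp(3*I*pi/4)/2.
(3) Outcome |01> occurs with probability 1/4.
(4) In the final state, ZZ has expectation 0.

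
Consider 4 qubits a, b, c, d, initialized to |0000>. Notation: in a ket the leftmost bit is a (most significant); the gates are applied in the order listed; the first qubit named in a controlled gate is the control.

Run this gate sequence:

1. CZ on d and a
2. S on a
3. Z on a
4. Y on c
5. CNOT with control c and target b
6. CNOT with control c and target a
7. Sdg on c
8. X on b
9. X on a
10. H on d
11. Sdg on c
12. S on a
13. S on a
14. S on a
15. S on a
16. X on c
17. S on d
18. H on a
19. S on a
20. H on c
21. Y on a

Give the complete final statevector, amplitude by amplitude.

The final amplitudes are -sqrt(2)*I/4 on |0000>, sqrt(2)/4 on |0001>, -sqrt(2)*I/4 on |0010>, sqrt(2)/4 on |0011>, 0 on |0100>, 0 on |0101>, 0 on |0110>, 0 on |0111>, sqrt(2)/4 on |1000>, sqrt(2)*I/4 on |1001>, sqrt(2)/4 on |1010>, sqrt(2)*I/4 on |1011>, 0 on |1100>, 0 on |1101>, 0 on |1110>, 0 on |1111>.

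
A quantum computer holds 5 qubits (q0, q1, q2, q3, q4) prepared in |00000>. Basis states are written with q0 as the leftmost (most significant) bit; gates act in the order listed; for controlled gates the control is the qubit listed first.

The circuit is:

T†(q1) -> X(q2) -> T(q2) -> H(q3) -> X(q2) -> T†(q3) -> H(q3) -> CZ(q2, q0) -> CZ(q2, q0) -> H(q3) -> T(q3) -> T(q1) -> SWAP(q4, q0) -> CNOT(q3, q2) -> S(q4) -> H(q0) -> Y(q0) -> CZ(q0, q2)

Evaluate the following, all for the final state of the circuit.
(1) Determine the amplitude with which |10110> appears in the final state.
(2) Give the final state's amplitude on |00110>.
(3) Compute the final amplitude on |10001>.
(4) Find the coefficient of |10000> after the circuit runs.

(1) The final state's coefficient on |10110> equals -exp(3*I*pi/4)/2. Key observation: steps 6-11 multiply out to the identity, so the circuit reduces to the remaining gates.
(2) |00110> carries amplitude -exp(3*I*pi/4)/2 in the final state.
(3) The amplitude on |10001> is 0.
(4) The amplitude on |10000> is exp(3*I*pi/4)/2.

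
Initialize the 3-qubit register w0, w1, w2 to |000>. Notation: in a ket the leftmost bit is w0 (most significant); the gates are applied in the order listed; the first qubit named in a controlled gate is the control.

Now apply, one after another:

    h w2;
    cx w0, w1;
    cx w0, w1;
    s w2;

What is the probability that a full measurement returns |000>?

Outcome |000> occurs with probability 1/2.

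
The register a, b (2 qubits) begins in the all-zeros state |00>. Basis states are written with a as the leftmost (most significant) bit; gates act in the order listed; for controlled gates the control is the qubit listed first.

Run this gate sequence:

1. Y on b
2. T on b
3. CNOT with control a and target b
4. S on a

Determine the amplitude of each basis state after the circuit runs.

After the circuit, the state carries amplitude exp(3*I*pi/4) on |01>, and 0 on every other basis state.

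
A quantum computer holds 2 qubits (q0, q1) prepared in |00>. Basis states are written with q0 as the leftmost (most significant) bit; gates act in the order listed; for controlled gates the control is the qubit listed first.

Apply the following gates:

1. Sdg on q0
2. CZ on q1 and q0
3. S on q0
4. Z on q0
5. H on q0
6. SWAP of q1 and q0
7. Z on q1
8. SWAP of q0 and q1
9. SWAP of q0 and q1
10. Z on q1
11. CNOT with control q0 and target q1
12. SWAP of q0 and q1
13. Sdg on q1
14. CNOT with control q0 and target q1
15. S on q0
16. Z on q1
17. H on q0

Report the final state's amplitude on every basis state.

After the circuit, the state carries amplitude 1/2 on |00>, -I/2 on |01>, 1/2 on |10>, I/2 on |11>. Key observation: the block from step 7 through step 10 cancels to the identity and can be dropped.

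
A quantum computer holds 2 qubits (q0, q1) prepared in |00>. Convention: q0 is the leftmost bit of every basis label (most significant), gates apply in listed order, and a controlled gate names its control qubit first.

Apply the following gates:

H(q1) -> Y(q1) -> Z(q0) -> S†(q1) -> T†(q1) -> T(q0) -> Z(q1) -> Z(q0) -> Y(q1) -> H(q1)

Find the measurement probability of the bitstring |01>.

A full measurement returns |01> with probability 1/2 - sqrt(2)/4.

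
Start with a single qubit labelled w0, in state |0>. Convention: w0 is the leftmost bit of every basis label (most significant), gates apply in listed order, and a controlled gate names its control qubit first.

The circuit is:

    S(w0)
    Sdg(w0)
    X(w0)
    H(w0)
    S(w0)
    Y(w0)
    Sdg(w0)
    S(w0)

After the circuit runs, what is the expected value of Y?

In the final state, Y has expectation -1.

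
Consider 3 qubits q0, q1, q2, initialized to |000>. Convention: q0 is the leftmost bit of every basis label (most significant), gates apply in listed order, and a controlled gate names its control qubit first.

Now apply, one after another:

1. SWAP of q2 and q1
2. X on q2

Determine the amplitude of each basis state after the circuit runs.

After the circuit, the state carries amplitude 1 on |001>, and 0 on every other basis state.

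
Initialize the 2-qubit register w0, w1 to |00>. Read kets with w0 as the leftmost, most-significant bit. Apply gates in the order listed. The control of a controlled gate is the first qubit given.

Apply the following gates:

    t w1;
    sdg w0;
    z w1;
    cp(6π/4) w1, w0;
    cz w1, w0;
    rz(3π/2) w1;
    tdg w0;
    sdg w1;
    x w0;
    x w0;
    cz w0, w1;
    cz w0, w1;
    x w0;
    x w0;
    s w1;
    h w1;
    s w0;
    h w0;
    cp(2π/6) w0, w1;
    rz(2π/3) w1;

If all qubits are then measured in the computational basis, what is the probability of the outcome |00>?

The probability of measuring |00> is 1/4.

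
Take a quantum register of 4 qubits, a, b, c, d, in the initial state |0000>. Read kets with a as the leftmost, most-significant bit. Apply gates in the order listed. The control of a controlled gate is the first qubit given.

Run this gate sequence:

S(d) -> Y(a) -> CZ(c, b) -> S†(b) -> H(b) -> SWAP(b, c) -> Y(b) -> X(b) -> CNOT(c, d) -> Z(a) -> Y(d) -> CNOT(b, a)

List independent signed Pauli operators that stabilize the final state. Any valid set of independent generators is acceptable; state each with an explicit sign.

The stabilizer group can be generated by -IIXX, -ZIII, +IZII, -IIZZ, among other valid generating sets.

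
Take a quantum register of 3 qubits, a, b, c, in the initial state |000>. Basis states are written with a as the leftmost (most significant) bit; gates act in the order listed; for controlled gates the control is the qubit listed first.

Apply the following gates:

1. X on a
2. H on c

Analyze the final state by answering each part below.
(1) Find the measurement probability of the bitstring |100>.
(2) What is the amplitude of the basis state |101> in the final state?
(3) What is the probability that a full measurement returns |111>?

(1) Outcome |100> occurs with probability 1/2.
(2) The final state's coefficient on |101> equals sqrt(2)/2.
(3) A full measurement returns |111> with probability 0.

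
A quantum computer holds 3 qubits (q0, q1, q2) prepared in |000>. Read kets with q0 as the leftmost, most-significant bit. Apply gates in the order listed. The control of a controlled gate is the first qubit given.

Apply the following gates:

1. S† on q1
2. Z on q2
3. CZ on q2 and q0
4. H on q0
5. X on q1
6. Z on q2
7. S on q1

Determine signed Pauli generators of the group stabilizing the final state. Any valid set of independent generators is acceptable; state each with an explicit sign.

The stabilizer group can be generated by +XII, -IZI, +IIZ, among other valid generating sets.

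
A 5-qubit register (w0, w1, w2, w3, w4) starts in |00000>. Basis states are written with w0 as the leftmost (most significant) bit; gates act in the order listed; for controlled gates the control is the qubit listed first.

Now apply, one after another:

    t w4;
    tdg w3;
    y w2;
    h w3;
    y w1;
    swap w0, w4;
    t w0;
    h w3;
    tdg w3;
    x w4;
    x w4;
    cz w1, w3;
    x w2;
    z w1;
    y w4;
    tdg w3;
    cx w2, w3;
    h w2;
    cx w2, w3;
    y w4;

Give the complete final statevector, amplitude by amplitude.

The final amplitudes are sqrt(2)/2 on |01000>, sqrt(2)/2 on |01110>, and 0 on every other basis state.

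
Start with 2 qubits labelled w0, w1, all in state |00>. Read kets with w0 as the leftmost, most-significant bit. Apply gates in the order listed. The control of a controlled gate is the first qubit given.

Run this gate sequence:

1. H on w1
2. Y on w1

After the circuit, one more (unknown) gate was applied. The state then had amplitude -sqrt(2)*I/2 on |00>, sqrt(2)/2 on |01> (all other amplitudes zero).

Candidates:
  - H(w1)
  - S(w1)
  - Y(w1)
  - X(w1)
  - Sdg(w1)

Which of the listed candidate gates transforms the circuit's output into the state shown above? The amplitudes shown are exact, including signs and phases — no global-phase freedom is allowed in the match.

The unique candidate consistent with the amplitudes is Sdg(w1).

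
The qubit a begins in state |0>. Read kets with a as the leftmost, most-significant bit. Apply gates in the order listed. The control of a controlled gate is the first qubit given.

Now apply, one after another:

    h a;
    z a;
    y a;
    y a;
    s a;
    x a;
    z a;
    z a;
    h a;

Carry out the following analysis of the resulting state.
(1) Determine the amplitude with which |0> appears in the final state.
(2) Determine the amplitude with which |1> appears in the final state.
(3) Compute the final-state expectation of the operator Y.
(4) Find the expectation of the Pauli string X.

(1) |0> carries amplitude 1/2 - I/2 in the final state.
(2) |1> carries amplitude -1/2 - I/2 in the final state.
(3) The observable Y averages to -1.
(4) In the final state, X has expectation 0.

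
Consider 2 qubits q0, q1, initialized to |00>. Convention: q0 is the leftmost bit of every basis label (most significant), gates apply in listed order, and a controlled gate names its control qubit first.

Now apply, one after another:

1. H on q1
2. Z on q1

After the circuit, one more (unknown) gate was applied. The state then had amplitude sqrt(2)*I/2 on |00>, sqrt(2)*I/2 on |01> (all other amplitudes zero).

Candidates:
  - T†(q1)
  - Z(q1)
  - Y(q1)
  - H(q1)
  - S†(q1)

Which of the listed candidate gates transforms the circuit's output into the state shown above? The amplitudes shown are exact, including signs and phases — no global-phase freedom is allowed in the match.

It was Y(q1) that produced the state shown.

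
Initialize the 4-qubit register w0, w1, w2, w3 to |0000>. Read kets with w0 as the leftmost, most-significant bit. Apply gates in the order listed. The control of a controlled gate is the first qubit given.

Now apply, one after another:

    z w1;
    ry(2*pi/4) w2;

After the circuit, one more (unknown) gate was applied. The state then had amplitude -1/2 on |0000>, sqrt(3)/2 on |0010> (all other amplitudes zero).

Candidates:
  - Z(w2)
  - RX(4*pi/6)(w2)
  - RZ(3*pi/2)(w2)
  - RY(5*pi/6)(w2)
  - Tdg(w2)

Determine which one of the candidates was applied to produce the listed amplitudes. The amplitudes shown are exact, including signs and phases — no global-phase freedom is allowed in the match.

The unique candidate consistent with the amplitudes is RY(5*pi/6)(w2).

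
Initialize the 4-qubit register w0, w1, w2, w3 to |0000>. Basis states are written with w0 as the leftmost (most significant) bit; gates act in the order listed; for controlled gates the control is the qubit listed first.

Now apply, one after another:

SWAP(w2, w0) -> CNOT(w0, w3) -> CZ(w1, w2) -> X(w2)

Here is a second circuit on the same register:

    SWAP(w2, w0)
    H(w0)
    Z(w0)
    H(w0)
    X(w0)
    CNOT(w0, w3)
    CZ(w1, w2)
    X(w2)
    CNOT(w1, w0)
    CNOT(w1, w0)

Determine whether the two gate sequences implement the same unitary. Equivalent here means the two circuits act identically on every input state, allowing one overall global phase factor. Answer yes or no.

Yes: on every input state the two circuits agree up to one overall phase factor.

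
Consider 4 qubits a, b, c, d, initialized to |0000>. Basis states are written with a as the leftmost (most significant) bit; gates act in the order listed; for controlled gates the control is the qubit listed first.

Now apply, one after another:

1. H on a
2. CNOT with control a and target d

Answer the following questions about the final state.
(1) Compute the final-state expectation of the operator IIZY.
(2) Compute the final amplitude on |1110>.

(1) The expectation value of IIZY is 0.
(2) The amplitude on |1110> is 0.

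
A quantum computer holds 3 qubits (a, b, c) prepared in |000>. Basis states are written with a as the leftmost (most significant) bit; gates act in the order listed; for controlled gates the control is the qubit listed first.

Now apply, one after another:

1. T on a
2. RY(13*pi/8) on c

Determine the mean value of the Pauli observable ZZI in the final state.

The expectation value of ZZI is 1.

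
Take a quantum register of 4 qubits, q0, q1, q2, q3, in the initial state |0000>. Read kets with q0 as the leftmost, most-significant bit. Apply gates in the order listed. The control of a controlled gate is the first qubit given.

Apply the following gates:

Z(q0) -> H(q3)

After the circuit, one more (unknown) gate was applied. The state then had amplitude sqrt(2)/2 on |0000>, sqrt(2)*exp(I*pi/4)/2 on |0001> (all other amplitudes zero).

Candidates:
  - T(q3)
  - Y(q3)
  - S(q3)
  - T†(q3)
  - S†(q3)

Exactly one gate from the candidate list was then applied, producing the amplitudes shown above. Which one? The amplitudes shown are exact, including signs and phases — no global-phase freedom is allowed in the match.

The applied gate was T(q3).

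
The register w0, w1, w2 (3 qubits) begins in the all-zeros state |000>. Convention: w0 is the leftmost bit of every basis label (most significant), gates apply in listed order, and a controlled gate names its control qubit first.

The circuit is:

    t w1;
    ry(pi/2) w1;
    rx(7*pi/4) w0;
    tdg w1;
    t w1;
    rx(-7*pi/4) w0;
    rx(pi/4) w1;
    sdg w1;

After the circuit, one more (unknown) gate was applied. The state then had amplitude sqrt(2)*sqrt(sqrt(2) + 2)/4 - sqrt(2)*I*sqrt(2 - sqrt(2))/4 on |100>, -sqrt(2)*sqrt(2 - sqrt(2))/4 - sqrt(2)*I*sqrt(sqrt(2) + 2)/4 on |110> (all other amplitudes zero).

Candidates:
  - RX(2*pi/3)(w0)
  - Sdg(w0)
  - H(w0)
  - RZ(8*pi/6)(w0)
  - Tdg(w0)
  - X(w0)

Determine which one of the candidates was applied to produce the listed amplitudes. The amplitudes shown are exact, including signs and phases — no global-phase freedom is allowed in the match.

It was X(w0) that produced the state shown. Key observation: gates 3-6 undo each other exactly, leaving only the rest of the circuit to track.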